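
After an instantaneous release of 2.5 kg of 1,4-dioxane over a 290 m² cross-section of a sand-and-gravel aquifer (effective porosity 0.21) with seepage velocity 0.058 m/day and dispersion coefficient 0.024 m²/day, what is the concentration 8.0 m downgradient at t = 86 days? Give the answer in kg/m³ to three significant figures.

0.00269 kg/m³

For an instantaneous plane source, C(x,t) = M/(n_e·A·√(4πDt)) · exp(−(x−vt)²/(4Dt)), with n_e·A the pore (flow) area.
Plume center vt = 0.058 × 86 = 4.988 m, so the well at 8.0 m is 3.012 m downgradient of the peak.
√(4πDt) = 5.093 m, giving peak height M/(n_e·A·√(4πDt)) = 2.5/(0.21 × 290 × 5.093) = 0.008060 kg/m³.
(x−vt)²/(4Dt) = (3.012)²/(4 × 0.024 × 86) = 1.099; exp(−1.099) = 0.3332.
C = 0.008060 × 0.3332 = 0.00269 kg/m³.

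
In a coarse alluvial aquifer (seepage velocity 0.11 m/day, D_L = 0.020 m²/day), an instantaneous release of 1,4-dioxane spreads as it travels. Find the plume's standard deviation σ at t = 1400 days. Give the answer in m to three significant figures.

Dispersive spreading gives a Gaussian with σ² = 2Dt; advection only shifts the center.
σ = √(2 × 0.020 × 1400) = 7.48 m.

7.48 m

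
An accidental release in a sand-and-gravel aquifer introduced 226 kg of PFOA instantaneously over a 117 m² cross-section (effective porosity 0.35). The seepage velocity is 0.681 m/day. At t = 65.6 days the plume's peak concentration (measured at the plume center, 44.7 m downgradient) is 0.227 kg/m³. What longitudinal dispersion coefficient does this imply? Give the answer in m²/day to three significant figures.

At the plume center C_max = M/(n_e·A·√(4πDt)), so D = M²/(4πt·(n_e·A·C_max)²).
n_e·A·C_max = 0.35 × 117 × 0.227 = 9.296 kg/m.
D = 226²/(4π × 65.6 × 9.296²) = 0.717 m²/day.

0.717 m²/day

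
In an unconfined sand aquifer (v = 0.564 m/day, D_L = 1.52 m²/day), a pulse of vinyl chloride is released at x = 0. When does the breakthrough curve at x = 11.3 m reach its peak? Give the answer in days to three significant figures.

15.8 days

For the 1D instantaneous-source solution, setting ∂C/∂t = 0 at fixed x gives v²t² + 2Dt − x² = 0, so t = (√(D² + v²x²) − D)/v².
√(D² + v²x²) = √(1.52² + 0.564² × 11.3²) = 6.552; v² = 0.318096.
t = (6.552 − 1.52)/0.318096 = 15.8 days (vs. the pure-advection estimate x/v = 20.0 d).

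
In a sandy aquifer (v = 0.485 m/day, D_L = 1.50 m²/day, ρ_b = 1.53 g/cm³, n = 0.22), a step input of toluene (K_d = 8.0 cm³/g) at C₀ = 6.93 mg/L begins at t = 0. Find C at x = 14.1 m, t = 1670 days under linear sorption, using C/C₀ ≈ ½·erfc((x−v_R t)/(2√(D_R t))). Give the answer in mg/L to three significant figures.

3.52 mg/L

Retardation factor R = 1 + ρ_b·K_d/n = 1 + 1.53 × 8.0/0.22 = 56.64.
Sorption retards both mechanisms: v_R = v/R = 0.008563 m/day, D_R = D/R = 0.02648 m²/day.
v_R·t = 0.008563 × 1670 = 14.30021 m; 2√(D_R t) = 13.30 m; argument = (14.1 − 14.30021)/13.30 = -0.01505.
C = C₀ × ½·erfc(-0.01505) = 6.93 × 0.5085 = 3.52 mg/L.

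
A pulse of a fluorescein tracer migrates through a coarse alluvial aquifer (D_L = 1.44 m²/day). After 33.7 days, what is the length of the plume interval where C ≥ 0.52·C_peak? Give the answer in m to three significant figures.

22.5 m

The plume is Gaussian with σ = √(2Dt) = √(2 × 1.44 × 33.7) = 9.852 m.
C/C_peak = exp(−Δx²/(2σ²)) = 0.52 ⇒ Δx = σ·√(−2 ln 0.52) = 9.852 × 1.144 = 11.27 m.
Width = 2Δx = 22.5 m.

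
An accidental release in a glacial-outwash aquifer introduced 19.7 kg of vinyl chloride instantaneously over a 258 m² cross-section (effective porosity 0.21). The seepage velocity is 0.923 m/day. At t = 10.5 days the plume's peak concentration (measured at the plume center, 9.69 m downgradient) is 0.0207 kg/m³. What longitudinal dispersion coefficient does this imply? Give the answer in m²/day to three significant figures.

2.34 m²/day

At the plume center C_max = M/(n_e·A·√(4πDt)), so D = M²/(4πt·(n_e·A·C_max)²).
n_e·A·C_max = 0.21 × 258 × 0.0207 = 1.122 kg/m.
D = 19.7²/(4π × 10.5 × 1.122²) = 2.34 m²/day.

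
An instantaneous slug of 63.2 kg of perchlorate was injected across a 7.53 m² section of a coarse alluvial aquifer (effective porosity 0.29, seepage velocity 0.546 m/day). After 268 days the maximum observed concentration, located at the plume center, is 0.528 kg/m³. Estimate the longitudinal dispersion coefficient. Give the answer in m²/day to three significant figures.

At the plume center C_max = M/(n_e·A·√(4πDt)), so D = M²/(4πt·(n_e·A·C_max)²).
n_e·A·C_max = 0.29 × 7.53 × 0.528 = 1.153 kg/m.
D = 63.2²/(4π × 268 × 1.153²) = 0.892 m²/day.

0.892 m²/day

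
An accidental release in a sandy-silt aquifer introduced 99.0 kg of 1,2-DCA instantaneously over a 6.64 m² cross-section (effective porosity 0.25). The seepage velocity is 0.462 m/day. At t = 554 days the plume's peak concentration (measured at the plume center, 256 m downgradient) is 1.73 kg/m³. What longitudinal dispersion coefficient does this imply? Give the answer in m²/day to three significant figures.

At the plume center C_max = M/(n_e·A·√(4πDt)), so D = M²/(4πt·(n_e·A·C_max)²).
n_e·A·C_max = 0.25 × 6.64 × 1.73 = 2.872 kg/m.
D = 99.0²/(4π × 554 × 2.872²) = 0.171 m²/day.

0.171 m²/day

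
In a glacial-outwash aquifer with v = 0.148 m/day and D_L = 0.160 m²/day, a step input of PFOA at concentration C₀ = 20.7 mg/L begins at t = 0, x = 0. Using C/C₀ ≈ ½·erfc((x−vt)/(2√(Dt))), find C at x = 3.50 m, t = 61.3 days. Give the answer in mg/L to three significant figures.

18.5 mg/L

For a continuous step input, C/C₀ ≈ ½·erfc((x−vt)/(2√(Dt))).
vt = 0.148 × 61.3 = 9.0724 m and 2√(Dt) = 2√(0.160 × 61.3) = 6.264 m.
Argument (x−vt)/(2√(Dt)) = (3.50 − 9.0724)/6.264 = -0.8896; ½·erfc(-0.8896) = 0.8958.
C = 20.7 × 0.8958 = 18.5 mg/L.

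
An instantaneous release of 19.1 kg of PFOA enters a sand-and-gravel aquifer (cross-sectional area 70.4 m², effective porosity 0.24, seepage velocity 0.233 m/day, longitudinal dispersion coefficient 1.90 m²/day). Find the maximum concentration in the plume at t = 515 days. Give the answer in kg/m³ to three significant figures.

0.0102 kg/m³

The peak of an instantaneous 1D plume sits at x = vt; there the Gaussian factor is 1 and C_max = M/(n_e·A·√(4πDt)), where n_e·A is the pore area the mass is dissolved in.
√(4πDt) = √(4π × 1.90 × 515) = 110.9 m, so C_max = 19.1/(0.24 × 70.4 × 110.9) = 0.0102 kg/m³.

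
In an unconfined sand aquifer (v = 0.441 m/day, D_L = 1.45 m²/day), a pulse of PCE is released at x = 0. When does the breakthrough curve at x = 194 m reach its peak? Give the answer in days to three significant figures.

433 days

For the 1D instantaneous-source solution, setting ∂C/∂t = 0 at fixed x gives v²t² + 2Dt − x² = 0, so t = (√(D² + v²x²) − D)/v².
√(D² + v²x²) = √(1.45² + 0.441² × 194²) = 85.57; v² = 0.194481.
t = (85.57 − 1.45)/0.194481 = 433 days (vs. the pure-advection estimate x/v = 440 d).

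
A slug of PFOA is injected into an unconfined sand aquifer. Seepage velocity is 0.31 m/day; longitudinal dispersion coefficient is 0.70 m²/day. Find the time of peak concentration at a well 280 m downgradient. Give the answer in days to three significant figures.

896 days

For the 1D instantaneous-source solution, setting ∂C/∂t = 0 at fixed x gives v²t² + 2Dt − x² = 0, so t = (√(D² + v²x²) − D)/v².
√(D² + v²x²) = √(0.70² + 0.31² × 280²) = 86.80; v² = 0.0961.
t = (86.80 − 0.70)/0.0961 = 896 days (vs. the pure-advection estimate x/v = 903 d).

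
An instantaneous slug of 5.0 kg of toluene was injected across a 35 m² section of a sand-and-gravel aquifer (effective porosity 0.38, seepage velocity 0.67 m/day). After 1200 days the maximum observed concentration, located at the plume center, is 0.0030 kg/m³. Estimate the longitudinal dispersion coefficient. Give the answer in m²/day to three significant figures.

1.04 m²/day

At the plume center C_max = M/(n_e·A·√(4πDt)), so D = M²/(4πt·(n_e·A·C_max)²).
n_e·A·C_max = 0.38 × 35 × 0.0030 = 0.03990 kg/m.
D = 5.0²/(4π × 1200 × 0.03990²) = 1.04 m²/day.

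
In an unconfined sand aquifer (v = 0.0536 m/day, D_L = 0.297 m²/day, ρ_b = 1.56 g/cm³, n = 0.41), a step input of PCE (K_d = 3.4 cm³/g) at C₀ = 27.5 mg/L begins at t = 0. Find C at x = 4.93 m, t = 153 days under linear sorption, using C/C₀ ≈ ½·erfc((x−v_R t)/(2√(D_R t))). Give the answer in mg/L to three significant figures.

1.23 mg/L

Retardation factor R = 1 + ρ_b·K_d/n = 1 + 1.56 × 3.4/0.41 = 13.94.
Sorption retards both mechanisms: v_R = v/R = 0.003845 m/day, D_R = D/R = 0.02131 m²/day.
v_R·t = 0.003845 × 153 = 0.588285 m; 2√(D_R t) = 3.611 m; argument = (4.93 − 0.588285)/3.611 = 1.202.
C = C₀ × ½·erfc(1.202) = 27.5 × 0.04458 = 1.23 mg/L.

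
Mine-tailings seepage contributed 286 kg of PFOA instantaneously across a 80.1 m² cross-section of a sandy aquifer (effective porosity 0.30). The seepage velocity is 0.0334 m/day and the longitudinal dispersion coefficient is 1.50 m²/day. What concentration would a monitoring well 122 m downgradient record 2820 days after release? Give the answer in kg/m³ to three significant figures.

For an instantaneous plane source, C(x,t) = M/(n_e·A·√(4πDt)) · exp(−(x−vt)²/(4Dt)), with n_e·A the pore (flow) area.
Plume center vt = 0.0334 × 2820 = 94.188 m, so the well at 122 m is 27.812 m downgradient of the peak.
√(4πDt) = 230.6 m, giving peak height M/(n_e·A·√(4πDt)) = 286/(0.30 × 80.1 × 230.6) = 0.05161 kg/m³.
(x−vt)²/(4Dt) = (27.812)²/(4 × 1.50 × 2820) = 0.04572; exp(−0.04572) = 0.9553.
C = 0.05161 × 0.9553 = 0.0493 kg/m³.

0.0493 kg/m³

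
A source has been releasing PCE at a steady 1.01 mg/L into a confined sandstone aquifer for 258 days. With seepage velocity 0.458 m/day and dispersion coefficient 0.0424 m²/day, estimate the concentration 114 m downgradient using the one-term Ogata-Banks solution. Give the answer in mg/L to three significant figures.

For a continuous step input, C/C₀ ≈ ½·erfc((x−vt)/(2√(Dt))).
vt = 0.458 × 258 = 118.164 m and 2√(Dt) = 2√(0.0424 × 258) = 6.615 m.
Argument (x−vt)/(2√(Dt)) = (114 − 118.164)/6.615 = -0.6295; ½·erfc(-0.6295) = 0.8133.
C = 1.01 × 0.8133 = 0.821 mg/L.

0.821 mg/L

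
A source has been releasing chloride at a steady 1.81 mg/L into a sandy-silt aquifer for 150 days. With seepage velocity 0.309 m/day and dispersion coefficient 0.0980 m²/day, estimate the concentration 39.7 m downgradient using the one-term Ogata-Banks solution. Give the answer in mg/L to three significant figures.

For a continuous step input, C/C₀ ≈ ½·erfc((x−vt)/(2√(Dt))).
vt = 0.309 × 150 = 46.35 m and 2√(Dt) = 2√(0.0980 × 150) = 7.668 m.
Argument (x−vt)/(2√(Dt)) = (39.7 − 46.35)/7.668 = -0.8672; ½·erfc(-0.8672) = 0.8900.
C = 1.81 × 0.8900 = 1.61 mg/L.

1.61 mg/L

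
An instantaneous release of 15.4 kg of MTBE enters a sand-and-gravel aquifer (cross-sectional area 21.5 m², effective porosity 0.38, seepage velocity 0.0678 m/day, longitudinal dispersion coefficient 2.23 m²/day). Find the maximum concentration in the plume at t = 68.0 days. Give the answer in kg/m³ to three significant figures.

The peak of an instantaneous 1D plume sits at x = vt; there the Gaussian factor is 1 and C_max = M/(n_e·A·√(4πDt)), where n_e·A is the pore area the mass is dissolved in.
√(4πDt) = √(4π × 2.23 × 68.0) = 43.65 m, so C_max = 15.4/(0.38 × 21.5 × 43.65) = 0.0432 kg/m³.

0.0432 kg/m³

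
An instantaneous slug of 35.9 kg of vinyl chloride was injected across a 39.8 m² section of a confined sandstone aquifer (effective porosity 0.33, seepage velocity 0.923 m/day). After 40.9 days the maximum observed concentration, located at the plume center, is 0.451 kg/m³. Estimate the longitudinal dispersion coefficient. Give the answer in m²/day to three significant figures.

At the plume center C_max = M/(n_e·A·√(4πDt)), so D = M²/(4πt·(n_e·A·C_max)²).
n_e·A·C_max = 0.33 × 39.8 × 0.451 = 5.923 kg/m.
D = 35.9²/(4π × 40.9 × 5.923²) = 0.0715 m²/day.

0.0715 m²/day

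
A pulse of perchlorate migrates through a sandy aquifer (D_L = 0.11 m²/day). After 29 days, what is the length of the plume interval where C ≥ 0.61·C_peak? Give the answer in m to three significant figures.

5.02 m

The plume is Gaussian with σ = √(2Dt) = √(2 × 0.11 × 29) = 2.526 m.
C/C_peak = exp(−Δx²/(2σ²)) = 0.61 ⇒ Δx = σ·√(−2 ln 0.61) = 2.526 × 0.9943 = 2.512 m.
Width = 2Δx = 5.02 m.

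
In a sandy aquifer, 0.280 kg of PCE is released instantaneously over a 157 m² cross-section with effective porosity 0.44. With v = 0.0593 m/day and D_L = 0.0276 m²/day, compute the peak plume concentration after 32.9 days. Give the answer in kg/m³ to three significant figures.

0.00120 kg/m³

The peak of an instantaneous 1D plume sits at x = vt; there the Gaussian factor is 1 and C_max = M/(n_e·A·√(4πDt)), where n_e·A is the pore area the mass is dissolved in.
√(4πDt) = √(4π × 0.0276 × 32.9) = 3.378 m, so C_max = 0.280/(0.44 × 157 × 3.378) = 0.00120 kg/m³.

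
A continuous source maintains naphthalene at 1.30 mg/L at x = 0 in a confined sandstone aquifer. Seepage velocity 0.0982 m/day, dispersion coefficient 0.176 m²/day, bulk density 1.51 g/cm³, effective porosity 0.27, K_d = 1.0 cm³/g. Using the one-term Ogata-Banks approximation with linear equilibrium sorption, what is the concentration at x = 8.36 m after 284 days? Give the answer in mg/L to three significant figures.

0.188 mg/L

Retardation factor R = 1 + ρ_b·K_d/n = 1 + 1.51 × 1.0/0.27 = 6.593.
Sorption retards both mechanisms: v_R = v/R = 0.01489 m/day, D_R = D/R = 0.02669 m²/day.
v_R·t = 0.01489 × 284 = 4.22876 m; 2√(D_R t) = 5.506 m; argument = (8.36 − 4.22876)/5.506 = 0.7503.
C = C₀ × ½·erfc(0.7503) = 1.30 × 0.1443 = 0.188 mg/L.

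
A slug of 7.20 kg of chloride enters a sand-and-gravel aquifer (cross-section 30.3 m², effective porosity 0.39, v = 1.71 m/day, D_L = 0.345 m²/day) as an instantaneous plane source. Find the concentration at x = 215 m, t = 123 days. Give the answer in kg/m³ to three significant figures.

For an instantaneous plane source, C(x,t) = M/(n_e·A·√(4πDt)) · exp(−(x−vt)²/(4Dt)), with n_e·A the pore (flow) area.
Plume center vt = 1.71 × 123 = 210.33 m, so the well at 215 m is 4.67 m downgradient of the peak.
√(4πDt) = 23.09 m, giving peak height M/(n_e·A·√(4πDt)) = 7.20/(0.39 × 30.3 × 23.09) = 0.02639 kg/m³.
(x−vt)²/(4Dt) = (4.67)²/(4 × 0.345 × 123) = 0.1285; exp(−0.1285) = 0.8794.
C = 0.02639 × 0.8794 = 0.0232 kg/m³.

0.0232 kg/m³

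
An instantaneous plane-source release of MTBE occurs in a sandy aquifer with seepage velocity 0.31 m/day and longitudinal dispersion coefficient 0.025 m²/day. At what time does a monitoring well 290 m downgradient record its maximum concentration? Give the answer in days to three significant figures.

For the 1D instantaneous-source solution, setting ∂C/∂t = 0 at fixed x gives v²t² + 2Dt − x² = 0, so t = (√(D² + v²x²) − D)/v².
√(D² + v²x²) = √(0.025² + 0.31² × 290²) = 89.90; v² = 0.0961.
t = (89.90 − 0.025)/0.0961 = 935 days (vs. the pure-advection estimate x/v = 935 d).

935 days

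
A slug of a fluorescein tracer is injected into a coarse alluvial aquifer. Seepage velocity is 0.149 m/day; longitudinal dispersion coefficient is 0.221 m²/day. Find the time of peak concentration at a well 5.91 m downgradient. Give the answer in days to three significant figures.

For the 1D instantaneous-source solution, setting ∂C/∂t = 0 at fixed x gives v²t² + 2Dt − x² = 0, so t = (√(D² + v²x²) − D)/v².
√(D² + v²x²) = √(0.221² + 0.149² × 5.91²) = 0.9079; v² = 0.022201.
t = (0.9079 − 0.221)/0.022201 = 30.9 days (vs. the pure-advection estimate x/v = 39.7 d).

30.9 days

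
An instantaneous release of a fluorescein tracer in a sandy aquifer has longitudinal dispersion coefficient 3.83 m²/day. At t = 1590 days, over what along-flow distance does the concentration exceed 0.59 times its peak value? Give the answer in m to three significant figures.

227 m

The plume is Gaussian with σ = √(2Dt) = √(2 × 3.83 × 1590) = 110.4 m.
C/C_peak = exp(−Δx²/(2σ²)) = 0.59 ⇒ Δx = σ·√(−2 ln 0.59) = 110.4 × 1.027 = 113.4 m.
Width = 2Δx = 227 m.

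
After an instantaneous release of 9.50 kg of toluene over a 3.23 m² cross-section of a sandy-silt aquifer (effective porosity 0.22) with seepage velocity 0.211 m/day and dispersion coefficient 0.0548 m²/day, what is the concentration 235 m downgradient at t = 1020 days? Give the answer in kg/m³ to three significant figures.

For an instantaneous plane source, C(x,t) = M/(n_e·A·√(4πDt)) · exp(−(x−vt)²/(4Dt)), with n_e·A the pore (flow) area.
Plume center vt = 0.211 × 1020 = 215.22 m, so the well at 235 m is 19.78 m downgradient of the peak.
√(4πDt) = 26.50 m, giving peak height M/(n_e·A·√(4πDt)) = 9.50/(0.22 × 3.23 × 26.50) = 0.5045 kg/m³.
(x−vt)²/(4Dt) = (19.78)²/(4 × 0.0548 × 1020) = 1.750; exp(−1.750) = 0.1738.
C = 0.5045 × 0.1738 = 0.0877 kg/m³.

0.0877 kg/m³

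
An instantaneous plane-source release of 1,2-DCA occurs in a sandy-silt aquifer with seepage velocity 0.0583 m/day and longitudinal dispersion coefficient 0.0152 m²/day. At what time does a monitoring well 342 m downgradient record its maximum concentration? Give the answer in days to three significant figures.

5860 days

For the 1D instantaneous-source solution, setting ∂C/∂t = 0 at fixed x gives v²t² + 2Dt − x² = 0, so t = (√(D² + v²x²) − D)/v².
√(D² + v²x²) = √(0.0152² + 0.0583² × 342²) = 19.94; v² = 0.00339889.
t = (19.94 − 0.0152)/0.00339889 = 5860 days (vs. the pure-advection estimate x/v = 5870 d).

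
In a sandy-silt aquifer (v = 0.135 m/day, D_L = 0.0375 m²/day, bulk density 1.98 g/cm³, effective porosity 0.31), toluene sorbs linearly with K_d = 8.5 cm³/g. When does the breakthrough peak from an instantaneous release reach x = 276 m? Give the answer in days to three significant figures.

Retardation factor R = 1 + ρ_b·K_d/n = 1 + 1.98 × 8.5/0.31 = 55.29.
Sorption retards both mechanisms: v_R = v/R = 0.002442 m/day, D_R = D/R = 0.0006782 m²/day.
Peak time from v_R²t² + 2D_R t − x² = 0: t = (√(D_R² + v_R²x²) − D_R)/v_R².
√(D_R² + v_R²x²) = √(0.0006782² + 0.002442² × 276²) = 0.6740; v_R² = 5.963e-06.
t = (0.6740 − 0.0006782)/5.963e-06 = 113000 days.

113000 days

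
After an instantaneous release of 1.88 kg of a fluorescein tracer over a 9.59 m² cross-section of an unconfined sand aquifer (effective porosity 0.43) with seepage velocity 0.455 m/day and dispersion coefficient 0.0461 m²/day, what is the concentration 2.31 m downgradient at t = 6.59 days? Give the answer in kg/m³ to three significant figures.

0.158 kg/m³

For an instantaneous plane source, C(x,t) = M/(n_e·A·√(4πDt)) · exp(−(x−vt)²/(4Dt)), with n_e·A the pore (flow) area.
Plume center vt = 0.455 × 6.59 = 2.99845 m, so the well at 2.31 m is 0.68845 m upgradient of the peak.
√(4πDt) = 1.954 m, giving peak height M/(n_e·A·√(4πDt)) = 1.88/(0.43 × 9.59 × 1.954) = 0.2333 kg/m³.
(x−vt)²/(4Dt) = (-0.68845)²/(4 × 0.0461 × 6.59) = 0.3900; exp(−0.3900) = 0.6771.
C = 0.2333 × 0.6771 = 0.158 kg/m³.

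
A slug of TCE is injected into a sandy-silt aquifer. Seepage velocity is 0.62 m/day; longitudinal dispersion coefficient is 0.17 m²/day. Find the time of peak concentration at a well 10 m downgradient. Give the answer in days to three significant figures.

For the 1D instantaneous-source solution, setting ∂C/∂t = 0 at fixed x gives v²t² + 2Dt − x² = 0, so t = (√(D² + v²x²) − D)/v².
√(D² + v²x²) = √(0.17² + 0.62² × 10²) = 6.202; v² = 0.3844.
t = (6.202 − 0.17)/0.3844 = 15.7 days (vs. the pure-advection estimate x/v = 16.1 d).

15.7 days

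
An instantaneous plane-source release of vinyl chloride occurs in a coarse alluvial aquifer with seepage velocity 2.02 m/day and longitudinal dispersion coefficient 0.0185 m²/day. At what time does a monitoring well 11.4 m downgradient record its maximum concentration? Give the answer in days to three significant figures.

5.64 days

For the 1D instantaneous-source solution, setting ∂C/∂t = 0 at fixed x gives v²t² + 2Dt − x² = 0, so t = (√(D² + v²x²) − D)/v².
√(D² + v²x²) = √(0.0185² + 2.02² × 11.4²) = 23.03; v² = 4.0804.
t = (23.03 − 0.0185)/4.0804 = 5.64 days (vs. the pure-advection estimate x/v = 5.64 d).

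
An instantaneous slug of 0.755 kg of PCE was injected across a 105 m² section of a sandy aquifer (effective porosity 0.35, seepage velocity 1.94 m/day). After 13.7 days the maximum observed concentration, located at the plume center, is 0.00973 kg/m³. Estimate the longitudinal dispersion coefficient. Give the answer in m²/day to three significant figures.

0.0259 m²/day

At the plume center C_max = M/(n_e·A·√(4πDt)), so D = M²/(4πt·(n_e·A·C_max)²).
n_e·A·C_max = 0.35 × 105 × 0.00973 = 0.3576 kg/m.
D = 0.755²/(4π × 13.7 × 0.3576²) = 0.0259 m²/day.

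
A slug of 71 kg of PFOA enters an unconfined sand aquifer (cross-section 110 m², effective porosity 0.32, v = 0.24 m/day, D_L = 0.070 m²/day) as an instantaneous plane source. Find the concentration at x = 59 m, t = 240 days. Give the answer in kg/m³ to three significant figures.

For an instantaneous plane source, C(x,t) = M/(n_e·A·√(4πDt)) · exp(−(x−vt)²/(4Dt)), with n_e·A the pore (flow) area.
Plume center vt = 0.24 × 240 = 57.6 m, so the well at 59 m is 1.4 m downgradient of the peak.
√(4πDt) = 14.53 m, giving peak height M/(n_e·A·√(4πDt)) = 71/(0.32 × 110 × 14.53) = 0.1388 kg/m³.
(x−vt)²/(4Dt) = (1.4)²/(4 × 0.070 × 240) = 0.02917; exp(−0.02917) = 0.9713.
C = 0.1388 × 0.9713 = 0.135 kg/m³.

0.135 kg/m³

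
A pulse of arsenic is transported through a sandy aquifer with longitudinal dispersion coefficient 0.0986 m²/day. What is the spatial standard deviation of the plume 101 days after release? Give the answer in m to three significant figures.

4.46 m

Dispersive spreading gives a Gaussian with σ² = 2Dt; advection only shifts the center.
σ = √(2 × 0.0986 × 101) = 4.46 m.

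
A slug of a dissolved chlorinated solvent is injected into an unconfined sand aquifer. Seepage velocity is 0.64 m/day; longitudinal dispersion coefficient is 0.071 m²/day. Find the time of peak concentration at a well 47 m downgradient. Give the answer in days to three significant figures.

73.3 days

For the 1D instantaneous-source solution, setting ∂C/∂t = 0 at fixed x gives v²t² + 2Dt − x² = 0, so t = (√(D² + v²x²) − D)/v².
√(D² + v²x²) = √(0.071² + 0.64² × 47²) = 30.08; v² = 0.4096.
t = (30.08 − 0.071)/0.4096 = 73.3 days (vs. the pure-advection estimate x/v = 73.4 d).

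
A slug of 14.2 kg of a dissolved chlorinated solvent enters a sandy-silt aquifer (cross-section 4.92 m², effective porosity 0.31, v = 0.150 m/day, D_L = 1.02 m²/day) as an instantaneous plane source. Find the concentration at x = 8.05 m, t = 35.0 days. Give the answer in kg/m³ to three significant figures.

0.416 kg/m³

For an instantaneous plane source, C(x,t) = M/(n_e·A·√(4πDt)) · exp(−(x−vt)²/(4Dt)), with n_e·A the pore (flow) area.
Plume center vt = 0.150 × 35.0 = 5.25 m, so the well at 8.05 m is 2.8 m downgradient of the peak.
√(4πDt) = 21.18 m, giving peak height M/(n_e·A·√(4πDt)) = 14.2/(0.31 × 4.92 × 21.18) = 0.4396 kg/m³.
(x−vt)²/(4Dt) = (2.8)²/(4 × 1.02 × 35.0) = 0.05490; exp(−0.05490) = 0.9466.
C = 0.4396 × 0.9466 = 0.416 kg/m³.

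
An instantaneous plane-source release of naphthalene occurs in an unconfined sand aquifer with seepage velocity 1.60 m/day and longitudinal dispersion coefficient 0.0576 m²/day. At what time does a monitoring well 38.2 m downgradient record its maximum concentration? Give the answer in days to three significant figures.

23.9 days

For the 1D instantaneous-source solution, setting ∂C/∂t = 0 at fixed x gives v²t² + 2Dt − x² = 0, so t = (√(D² + v²x²) − D)/v².
√(D² + v²x²) = √(0.0576² + 1.60² × 38.2²) = 61.12; v² = 2.56.
t = (61.12 − 0.0576)/2.56 = 23.9 days (vs. the pure-advection estimate x/v = 23.9 d).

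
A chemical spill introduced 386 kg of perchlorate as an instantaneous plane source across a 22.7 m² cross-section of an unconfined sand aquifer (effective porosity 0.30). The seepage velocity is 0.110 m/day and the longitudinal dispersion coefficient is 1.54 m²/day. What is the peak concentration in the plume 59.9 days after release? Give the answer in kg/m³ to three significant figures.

1.66 kg/m³

The peak of an instantaneous 1D plume sits at x = vt; there the Gaussian factor is 1 and C_max = M/(n_e·A·√(4πDt)), where n_e·A is the pore area the mass is dissolved in.
√(4πDt) = √(4π × 1.54 × 59.9) = 34.05 m, so C_max = 386/(0.30 × 22.7 × 34.05) = 1.66 kg/m³.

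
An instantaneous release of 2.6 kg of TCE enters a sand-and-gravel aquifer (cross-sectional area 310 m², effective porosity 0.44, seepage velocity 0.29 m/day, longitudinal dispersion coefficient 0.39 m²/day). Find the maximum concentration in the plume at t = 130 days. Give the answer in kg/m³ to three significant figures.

0.000755 kg/m³

The peak of an instantaneous 1D plume sits at x = vt; there the Gaussian factor is 1 and C_max = M/(n_e·A·√(4πDt)), where n_e·A is the pore area the mass is dissolved in.
√(4πDt) = √(4π × 0.39 × 130) = 25.24 m, so C_max = 2.6/(0.44 × 310 × 25.24) = 0.000755 kg/m³.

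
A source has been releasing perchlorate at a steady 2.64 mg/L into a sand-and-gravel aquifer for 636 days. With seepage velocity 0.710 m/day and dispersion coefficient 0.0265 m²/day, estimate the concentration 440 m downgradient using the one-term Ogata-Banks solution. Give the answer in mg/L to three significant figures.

For a continuous step input, C/C₀ ≈ ½·erfc((x−vt)/(2√(Dt))).
vt = 0.710 × 636 = 451.56 m and 2√(Dt) = 2√(0.0265 × 636) = 8.211 m.
Argument (x−vt)/(2√(Dt)) = (440 − 451.56)/8.211 = -1.408; ½·erfc(-1.408) = 0.9768.
C = 2.64 × 0.9768 = 2.58 mg/L.

2.58 mg/L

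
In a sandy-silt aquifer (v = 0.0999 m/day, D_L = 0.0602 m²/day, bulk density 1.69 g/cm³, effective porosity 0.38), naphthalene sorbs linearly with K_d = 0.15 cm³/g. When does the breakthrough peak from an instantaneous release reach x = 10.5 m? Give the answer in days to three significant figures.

Retardation factor R = 1 + ρ_b·K_d/n = 1 + 1.69 × 0.15/0.38 = 1.667.
Sorption retards both mechanisms: v_R = v/R = 0.05993 m/day, D_R = D/R = 0.03611 m²/day.
Peak time from v_R²t² + 2D_R t − x² = 0: t = (√(D_R² + v_R²x²) − D_R)/v_R².
√(D_R² + v_R²x²) = √(0.03611² + 0.05993² × 10.5²) = 0.6303; v_R² = 0.003592.
t = (0.6303 − 0.03611)/0.003592 = 165 days.

165 days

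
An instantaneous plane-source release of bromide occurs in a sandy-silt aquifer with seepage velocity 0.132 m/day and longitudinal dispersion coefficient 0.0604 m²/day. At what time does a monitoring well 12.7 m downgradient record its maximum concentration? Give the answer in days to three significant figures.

For the 1D instantaneous-source solution, setting ∂C/∂t = 0 at fixed x gives v²t² + 2Dt − x² = 0, so t = (√(D² + v²x²) − D)/v².
√(D² + v²x²) = √(0.0604² + 0.132² × 12.7²) = 1.677; v² = 0.017424.
t = (1.677 − 0.0604)/0.017424 = 92.8 days (vs. the pure-advection estimate x/v = 96.2 d).

92.8 days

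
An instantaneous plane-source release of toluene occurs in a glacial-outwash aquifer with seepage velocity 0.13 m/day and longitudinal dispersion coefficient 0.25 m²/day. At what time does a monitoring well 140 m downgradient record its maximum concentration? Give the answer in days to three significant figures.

For the 1D instantaneous-source solution, setting ∂C/∂t = 0 at fixed x gives v²t² + 2Dt − x² = 0, so t = (√(D² + v²x²) − D)/v².
√(D² + v²x²) = √(0.25² + 0.13² × 140²) = 18.20; v² = 0.0169.
t = (18.20 − 0.25)/0.0169 = 1060 days (vs. the pure-advection estimate x/v = 1080 d).

1060 days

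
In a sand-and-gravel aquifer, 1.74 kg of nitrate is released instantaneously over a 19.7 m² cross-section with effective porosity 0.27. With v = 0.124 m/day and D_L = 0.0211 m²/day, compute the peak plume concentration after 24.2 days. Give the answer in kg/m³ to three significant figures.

The peak of an instantaneous 1D plume sits at x = vt; there the Gaussian factor is 1 and C_max = M/(n_e·A·√(4πDt)), where n_e·A is the pore area the mass is dissolved in.
√(4πDt) = √(4π × 0.0211 × 24.2) = 2.533 m, so C_max = 1.74/(0.27 × 19.7 × 2.533) = 0.129 kg/m³.

0.129 kg/m³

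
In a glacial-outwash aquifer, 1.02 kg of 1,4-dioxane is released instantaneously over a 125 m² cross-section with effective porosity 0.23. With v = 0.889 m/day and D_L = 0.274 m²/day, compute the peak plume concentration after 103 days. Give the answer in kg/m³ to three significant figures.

The peak of an instantaneous 1D plume sits at x = vt; there the Gaussian factor is 1 and C_max = M/(n_e·A·√(4πDt)), where n_e·A is the pore area the mass is dissolved in.
√(4πDt) = √(4π × 0.274 × 103) = 18.83 m, so C_max = 1.02/(0.23 × 125 × 18.83) = 0.00188 kg/m³.

0.00188 kg/m³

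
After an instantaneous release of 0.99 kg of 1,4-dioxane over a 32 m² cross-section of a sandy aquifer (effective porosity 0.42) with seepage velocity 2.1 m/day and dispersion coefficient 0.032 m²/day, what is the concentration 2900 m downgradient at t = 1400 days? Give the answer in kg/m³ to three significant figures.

For an instantaneous plane source, C(x,t) = M/(n_e·A·√(4πDt)) · exp(−(x−vt)²/(4Dt)), with n_e·A the pore (flow) area.
Plume center vt = 2.1 × 1400 = 2940 m, so the well at 2900 m is 40 m upgradient of the peak.
√(4πDt) = 23.73 m, giving peak height M/(n_e·A·√(4πDt)) = 0.99/(0.42 × 32 × 23.73) = 0.003104 kg/m³.
(x−vt)²/(4Dt) = (-40)²/(4 × 0.032 × 1400) = 8.929; exp(−8.929) = 0.0001325.
C = 0.003104 × 0.0001325 = 4.11e-07 kg/m³.

4.11e-07 kg/m³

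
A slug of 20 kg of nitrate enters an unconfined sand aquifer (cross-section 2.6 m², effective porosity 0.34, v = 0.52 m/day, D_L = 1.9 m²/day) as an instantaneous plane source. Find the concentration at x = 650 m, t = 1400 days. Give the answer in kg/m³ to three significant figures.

For an instantaneous plane source, C(x,t) = M/(n_e·A·√(4πDt)) · exp(−(x−vt)²/(4Dt)), with n_e·A the pore (flow) area.
Plume center vt = 0.52 × 1400 = 728 m, so the well at 650 m is 78 m upgradient of the peak.
√(4πDt) = 182.8 m, giving peak height M/(n_e·A·√(4πDt)) = 20/(0.34 × 2.6 × 182.8) = 0.1238 kg/m³.
(x−vt)²/(4Dt) = (-78)²/(4 × 1.9 × 1400) = 0.5718; exp(−0.5718) = 0.5645.
C = 0.1238 × 0.5645 = 0.0699 kg/m³.

0.0699 kg/m³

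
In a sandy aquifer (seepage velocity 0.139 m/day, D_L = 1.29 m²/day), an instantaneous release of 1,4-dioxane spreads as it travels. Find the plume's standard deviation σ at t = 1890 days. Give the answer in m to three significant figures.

Dispersive spreading gives a Gaussian with σ² = 2Dt; advection only shifts the center.
σ = √(2 × 1.29 × 1890) = 69.8 m.

69.8 m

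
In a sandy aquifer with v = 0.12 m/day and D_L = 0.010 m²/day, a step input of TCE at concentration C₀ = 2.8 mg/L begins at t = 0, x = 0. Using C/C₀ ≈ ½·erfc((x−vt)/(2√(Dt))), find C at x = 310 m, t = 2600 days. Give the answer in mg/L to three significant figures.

For a continuous step input, C/C₀ ≈ ½·erfc((x−vt)/(2√(Dt))).
vt = 0.12 × 2600 = 312 m and 2√(Dt) = 2√(0.010 × 2600) = 10.20 m.
Argument (x−vt)/(2√(Dt)) = (310 − 312)/10.20 = -0.1961; ½·erfc(-0.1961) = 0.6092.
C = 2.8 × 0.6092 = 1.71 mg/L.

1.71 mg/L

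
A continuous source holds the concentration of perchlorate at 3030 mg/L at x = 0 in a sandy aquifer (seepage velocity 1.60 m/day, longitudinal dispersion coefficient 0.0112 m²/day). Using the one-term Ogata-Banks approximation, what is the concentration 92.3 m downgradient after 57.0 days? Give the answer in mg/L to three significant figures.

For a continuous step input, C/C₀ ≈ ½·erfc((x−vt)/(2√(Dt))).
vt = 1.60 × 57.0 = 91.2 m and 2√(Dt) = 2√(0.0112 × 57.0) = 1.598 m.
Argument (x−vt)/(2√(Dt)) = (92.3 − 91.2)/1.598 = 0.6884; ½·erfc(0.6884) = 0.1651.
C = 3030 × 0.1651 = 500 mg/L.

500 mg/L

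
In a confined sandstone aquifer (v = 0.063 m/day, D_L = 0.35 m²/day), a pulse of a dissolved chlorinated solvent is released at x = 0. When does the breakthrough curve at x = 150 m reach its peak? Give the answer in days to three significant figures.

For the 1D instantaneous-source solution, setting ∂C/∂t = 0 at fixed x gives v²t² + 2Dt − x² = 0, so t = (√(D² + v²x²) − D)/v².
√(D² + v²x²) = √(0.35² + 0.063² × 150²) = 9.456; v² = 0.003969.
t = (9.456 − 0.35)/0.003969 = 2290 days (vs. the pure-advection estimate x/v = 2380 d).

2290 days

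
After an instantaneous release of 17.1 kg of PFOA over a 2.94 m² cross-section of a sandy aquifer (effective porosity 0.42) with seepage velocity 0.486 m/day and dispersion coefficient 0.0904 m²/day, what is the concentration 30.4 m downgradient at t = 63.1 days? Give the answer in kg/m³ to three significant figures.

For an instantaneous plane source, C(x,t) = M/(n_e·A·√(4πDt)) · exp(−(x−vt)²/(4Dt)), with n_e·A the pore (flow) area.
Plume center vt = 0.486 × 63.1 = 30.6666 m, so the well at 30.4 m is 0.2666 m upgradient of the peak.
√(4πDt) = 8.466 m, giving peak height M/(n_e·A·√(4πDt)) = 17.1/(0.42 × 2.94 × 8.466) = 1.636 kg/m³.
(x−vt)²/(4Dt) = (-0.2666)²/(4 × 0.0904 × 63.1) = 0.003115; exp(−0.003115) = 0.9969.
C = 1.636 × 0.9969 = 1.63 kg/m³.

1.63 kg/m³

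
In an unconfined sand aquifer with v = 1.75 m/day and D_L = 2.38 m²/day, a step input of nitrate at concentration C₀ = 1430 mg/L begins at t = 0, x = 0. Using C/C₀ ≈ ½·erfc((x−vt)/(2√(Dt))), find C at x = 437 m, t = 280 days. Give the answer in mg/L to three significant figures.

1330 mg/L

For a continuous step input, C/C₀ ≈ ½·erfc((x−vt)/(2√(Dt))).
vt = 1.75 × 280 = 490 m and 2√(Dt) = 2√(2.38 × 280) = 51.63 m.
Argument (x−vt)/(2√(Dt)) = (437 − 490)/51.63 = -1.027; ½·erfc(-1.027) = 0.9268.
C = 1430 × 0.9268 = 1330 mg/L.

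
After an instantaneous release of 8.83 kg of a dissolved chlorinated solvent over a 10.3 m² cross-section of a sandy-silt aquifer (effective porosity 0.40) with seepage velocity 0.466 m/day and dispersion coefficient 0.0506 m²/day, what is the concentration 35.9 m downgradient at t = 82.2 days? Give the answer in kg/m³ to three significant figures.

For an instantaneous plane source, C(x,t) = M/(n_e·A·√(4πDt)) · exp(−(x−vt)²/(4Dt)), with n_e·A the pore (flow) area.
Plume center vt = 0.466 × 82.2 = 38.3052 m, so the well at 35.9 m is 2.4052 m upgradient of the peak.
√(4πDt) = 7.230 m, giving peak height M/(n_e·A·√(4πDt)) = 8.83/(0.40 × 10.3 × 7.230) = 0.2964 kg/m³.
(x−vt)²/(4Dt) = (-2.4052)²/(4 × 0.0506 × 82.2) = 0.3477; exp(−0.3477) = 0.7063.
C = 0.2964 × 0.7063 = 0.209 kg/m³.

0.209 kg/m³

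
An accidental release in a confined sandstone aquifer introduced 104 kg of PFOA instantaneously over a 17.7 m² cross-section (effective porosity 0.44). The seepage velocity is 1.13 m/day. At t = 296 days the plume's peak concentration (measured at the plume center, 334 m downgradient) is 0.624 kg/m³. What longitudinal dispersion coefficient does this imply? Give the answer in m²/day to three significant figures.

0.123 m²/day

At the plume center C_max = M/(n_e·A·√(4πDt)), so D = M²/(4πt·(n_e·A·C_max)²).
n_e·A·C_max = 0.44 × 17.7 × 0.624 = 4.860 kg/m.
D = 104²/(4π × 296 × 4.860²) = 0.123 m²/day.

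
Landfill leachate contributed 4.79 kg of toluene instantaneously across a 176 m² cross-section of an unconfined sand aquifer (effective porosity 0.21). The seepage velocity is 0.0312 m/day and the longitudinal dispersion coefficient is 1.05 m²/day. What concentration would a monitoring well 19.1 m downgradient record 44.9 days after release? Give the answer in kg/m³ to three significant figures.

For an instantaneous plane source, C(x,t) = M/(n_e·A·√(4πDt)) · exp(−(x−vt)²/(4Dt)), with n_e·A the pore (flow) area.
Plume center vt = 0.0312 × 44.9 = 1.40088 m, so the well at 19.1 m is 17.69912 m downgradient of the peak.
√(4πDt) = 24.34 m, giving peak height M/(n_e·A·√(4πDt)) = 4.79/(0.21 × 176 × 24.34) = 0.005325 kg/m³.
(x−vt)²/(4Dt) = (17.69912)²/(4 × 1.05 × 44.9) = 1.661; exp(−1.661) = 0.1899.
C = 0.005325 × 0.1899 = 0.00101 kg/m³.

0.00101 kg/m³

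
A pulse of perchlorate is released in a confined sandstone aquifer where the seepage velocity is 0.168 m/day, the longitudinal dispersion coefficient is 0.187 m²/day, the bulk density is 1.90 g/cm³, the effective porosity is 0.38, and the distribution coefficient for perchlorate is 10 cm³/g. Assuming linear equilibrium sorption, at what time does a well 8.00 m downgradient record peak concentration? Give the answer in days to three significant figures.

2110 days

Retardation factor R = 1 + ρ_b·K_d/n = 1 + 1.90 × 10/0.38 = 51.00.
Sorption retards both mechanisms: v_R = v/R = 0.003294 m/day, D_R = D/R = 0.003667 m²/day.
Peak time from v_R²t² + 2D_R t − x² = 0: t = (√(D_R² + v_R²x²) − D_R)/v_R².
√(D_R² + v_R²x²) = √(0.003667² + 0.003294² × 8.00²) = 0.02661; v_R² = 1.085e-05.
t = (0.02661 − 0.003667)/1.085e-05 = 2110 days.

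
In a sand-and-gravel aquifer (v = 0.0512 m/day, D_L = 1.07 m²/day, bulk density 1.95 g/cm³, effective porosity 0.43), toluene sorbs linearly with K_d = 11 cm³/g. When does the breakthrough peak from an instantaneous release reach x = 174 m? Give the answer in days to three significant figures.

153000 days

Retardation factor R = 1 + ρ_b·K_d/n = 1 + 1.95 × 11/0.43 = 50.88.
Sorption retards both mechanisms: v_R = v/R = 0.001006 m/day, D_R = D/R = 0.02103 m²/day.
Peak time from v_R²t² + 2D_R t − x² = 0: t = (√(D_R² + v_R²x²) − D_R)/v_R².
√(D_R² + v_R²x²) = √(0.02103² + 0.001006² × 174²) = 0.1763; v_R² = 1.012e-06.
t = (0.1763 − 0.02103)/1.012e-06 = 153000 days.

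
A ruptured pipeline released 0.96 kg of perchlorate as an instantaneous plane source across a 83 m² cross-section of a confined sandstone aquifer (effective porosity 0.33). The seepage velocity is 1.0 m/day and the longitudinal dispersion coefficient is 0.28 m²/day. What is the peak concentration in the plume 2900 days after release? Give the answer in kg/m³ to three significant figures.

The peak of an instantaneous 1D plume sits at x = vt; there the Gaussian factor is 1 and C_max = M/(n_e·A·√(4πDt)), where n_e·A is the pore area the mass is dissolved in.
√(4πDt) = √(4π × 0.28 × 2900) = 101.0 m, so C_max = 0.96/(0.33 × 83 × 101.0) = 0.000347 kg/m³.

0.000347 kg/m³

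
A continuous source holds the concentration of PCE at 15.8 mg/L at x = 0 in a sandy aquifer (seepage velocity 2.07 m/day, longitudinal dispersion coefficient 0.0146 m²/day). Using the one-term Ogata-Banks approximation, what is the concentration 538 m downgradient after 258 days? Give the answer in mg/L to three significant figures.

1.19 mg/L

For a continuous step input, C/C₀ ≈ ½·erfc((x−vt)/(2√(Dt))).
vt = 2.07 × 258 = 534.06 m and 2√(Dt) = 2√(0.0146 × 258) = 3.882 m.
Argument (x−vt)/(2√(Dt)) = (538 − 534.06)/3.882 = 1.015; ½·erfc(1.015) = 0.07558.
C = 15.8 × 0.07558 = 1.19 mg/L.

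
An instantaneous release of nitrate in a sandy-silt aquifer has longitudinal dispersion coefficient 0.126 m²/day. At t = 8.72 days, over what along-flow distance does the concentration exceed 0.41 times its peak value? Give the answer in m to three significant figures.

The plume is Gaussian with σ = √(2Dt) = √(2 × 0.126 × 8.72) = 1.482 m.
C/C_peak = exp(−Δx²/(2σ²)) = 0.41 ⇒ Δx = σ·√(−2 ln 0.41) = 1.482 × 1.335 = 1.978 m.
Width = 2Δx = 3.96 m.

3.96 m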